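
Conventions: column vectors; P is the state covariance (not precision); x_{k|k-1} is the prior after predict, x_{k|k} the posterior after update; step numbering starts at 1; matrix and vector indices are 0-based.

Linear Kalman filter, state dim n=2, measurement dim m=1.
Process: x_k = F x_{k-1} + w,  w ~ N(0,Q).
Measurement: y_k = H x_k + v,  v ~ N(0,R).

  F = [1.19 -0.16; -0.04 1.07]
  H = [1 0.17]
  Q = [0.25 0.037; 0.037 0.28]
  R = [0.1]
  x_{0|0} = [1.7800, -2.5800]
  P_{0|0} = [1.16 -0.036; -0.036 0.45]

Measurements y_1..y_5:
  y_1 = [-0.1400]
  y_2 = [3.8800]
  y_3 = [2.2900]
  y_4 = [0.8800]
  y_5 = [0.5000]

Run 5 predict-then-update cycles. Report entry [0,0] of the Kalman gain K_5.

K[0,0] = 0.9359

step 1: x^-=[2.5310, -2.8318]  P^-=[1.9179 -0.1413; -0.1413 0.8001]  S=[1.9930]  K=[0.9503; -0.0027]  nu=[-2.1896]  x^+=[0.4503, -2.8260]  P^+=[0.1182 -0.1363; -0.1363 0.8001]
step 2: x^-=[0.9880, -3.0418]  P^-=[0.4898 -0.2800; -0.2800 1.2079]  S=[0.5295]  K=[0.8351; -0.1410]  nu=[3.4091]  x^+=[3.8350, -3.5226]  P^+=[0.1205 -0.2177; -0.2177 1.1974]
step 3: x^-=[5.1272, -3.9226]  P^-=[0.5342 -0.4523; -0.4523 1.6697]  S=[0.5287]  K=[0.8650; -0.3186]  nu=[-2.1704]  x^+=[3.2498, -3.2312]  P^+=[0.1386 -0.3066; -0.3066 1.6161]
step 4: x^-=[4.3843, -3.5873]  P^-=[0.6044 -0.6386; -0.6386 2.1567]  S=[0.5496]  K=[0.9022; -0.4948]  nu=[-2.8944]  x^+=[1.7730, -2.1551]  P^+=[0.1571 -0.3932; -0.3932 2.0221]
step 5: x^-=[2.4547, -2.3769]  P^-=[0.6739 -0.8199; -0.8199 2.6290]  S=[0.5712]  K=[0.9359; -0.6530]  nu=[-1.5506]  x^+=[1.0034, -1.3643]  P^+=[0.1736 -0.4708; -0.4708 2.3855]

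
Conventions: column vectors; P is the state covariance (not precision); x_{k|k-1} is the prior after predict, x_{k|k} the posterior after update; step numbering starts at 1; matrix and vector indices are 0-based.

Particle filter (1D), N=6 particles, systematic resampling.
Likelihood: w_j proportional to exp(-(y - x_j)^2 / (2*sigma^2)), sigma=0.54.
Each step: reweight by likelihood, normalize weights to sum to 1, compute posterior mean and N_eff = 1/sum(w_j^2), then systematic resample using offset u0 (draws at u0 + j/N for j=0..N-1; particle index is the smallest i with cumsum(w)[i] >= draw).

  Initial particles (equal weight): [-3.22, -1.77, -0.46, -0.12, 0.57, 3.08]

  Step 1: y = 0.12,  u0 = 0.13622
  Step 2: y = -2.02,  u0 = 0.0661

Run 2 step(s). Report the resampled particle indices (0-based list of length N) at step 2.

step 1: w=[0.0000, 0.0010, 0.2581, 0.4162, 0.3247, 0.0000]  mean=0.0146  Neff=2.8962  idx=[2, 3, 3, 3, 4, 4]
step 2: w=[0.7141, 0.0950, 0.0950, 0.0950, 0.0005, 0.0005]  mean=-0.3621  Neff=1.8623  idx=[0, 0, 0, 0, 1, 2]

resampled_idx = [0, 0, 0, 0, 1, 2]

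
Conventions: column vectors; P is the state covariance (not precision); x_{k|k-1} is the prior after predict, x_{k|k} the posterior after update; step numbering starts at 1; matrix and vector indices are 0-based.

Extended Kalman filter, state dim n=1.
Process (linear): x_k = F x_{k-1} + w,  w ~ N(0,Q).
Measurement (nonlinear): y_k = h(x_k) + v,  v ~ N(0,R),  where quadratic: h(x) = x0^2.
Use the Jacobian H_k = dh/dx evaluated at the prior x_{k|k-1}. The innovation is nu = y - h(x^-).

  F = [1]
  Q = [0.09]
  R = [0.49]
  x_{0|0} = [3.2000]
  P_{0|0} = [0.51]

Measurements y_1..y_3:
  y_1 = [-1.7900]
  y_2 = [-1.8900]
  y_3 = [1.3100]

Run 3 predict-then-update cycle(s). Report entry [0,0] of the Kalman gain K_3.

step 1: x^-=[3.2000]  P^-=[0.6000]  H_jac=[6.4000]  S=[25.0660]  K=[0.1532]  nu=[-12.0300]  x^+=[1.3571]  P^+=[0.0117]
step 2: x^-=[1.3571]  P^-=[0.1017]  H_jac=[2.7141]  S=[1.2394]  K=[0.2228]  nu=[-3.7316]  x^+=[0.5257]  P^+=[0.0402]
step 3: x^-=[0.5257]  P^-=[0.1302]  H_jac=[1.0515]  S=[0.6340]  K=[0.2160]  nu=[1.0336]  x^+=[0.7490]  P^+=[0.1006]

K[0,0] = 0.2160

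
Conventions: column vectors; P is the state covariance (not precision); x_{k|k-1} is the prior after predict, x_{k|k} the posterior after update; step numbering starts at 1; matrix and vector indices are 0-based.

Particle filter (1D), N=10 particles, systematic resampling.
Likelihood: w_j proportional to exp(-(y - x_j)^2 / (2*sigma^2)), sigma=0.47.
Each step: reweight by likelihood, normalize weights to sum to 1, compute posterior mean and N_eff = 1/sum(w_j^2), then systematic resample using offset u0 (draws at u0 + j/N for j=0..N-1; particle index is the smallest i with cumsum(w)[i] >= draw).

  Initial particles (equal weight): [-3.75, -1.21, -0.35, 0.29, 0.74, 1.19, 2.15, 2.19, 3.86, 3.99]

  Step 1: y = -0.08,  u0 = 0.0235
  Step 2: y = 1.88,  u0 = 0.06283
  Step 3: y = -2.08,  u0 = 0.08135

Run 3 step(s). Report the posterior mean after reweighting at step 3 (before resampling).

post_mean = 0.2989

step 1: w=[0.0000, 0.0295, 0.4507, 0.3899, 0.1160, 0.0138, 0.0000, 0.0000, 0.0000, 0.0000]  mean=0.0219  Neff=2.7050  idx=[1, 2, 2, 2, 2, 3, 3, 3, 3, 4]
step 2: w=[0.0000, 0.0002, 0.0002, 0.0002, 0.0002, 0.0496, 0.0496, 0.0496, 0.0496, 0.8007]  mean=0.6498  Neff=1.5363  idx=[6, 8, 9, 9, 9, 9, 9, 9, 9, 9]
step 3: w=[0.4901, 0.4901, 0.0025, 0.0025, 0.0025, 0.0025, 0.0025, 0.0025, 0.0025, 0.0025]  mean=0.2989  Neff=2.0816  idx=[0, 0, 0, 0, 0, 1, 1, 1, 1, 2]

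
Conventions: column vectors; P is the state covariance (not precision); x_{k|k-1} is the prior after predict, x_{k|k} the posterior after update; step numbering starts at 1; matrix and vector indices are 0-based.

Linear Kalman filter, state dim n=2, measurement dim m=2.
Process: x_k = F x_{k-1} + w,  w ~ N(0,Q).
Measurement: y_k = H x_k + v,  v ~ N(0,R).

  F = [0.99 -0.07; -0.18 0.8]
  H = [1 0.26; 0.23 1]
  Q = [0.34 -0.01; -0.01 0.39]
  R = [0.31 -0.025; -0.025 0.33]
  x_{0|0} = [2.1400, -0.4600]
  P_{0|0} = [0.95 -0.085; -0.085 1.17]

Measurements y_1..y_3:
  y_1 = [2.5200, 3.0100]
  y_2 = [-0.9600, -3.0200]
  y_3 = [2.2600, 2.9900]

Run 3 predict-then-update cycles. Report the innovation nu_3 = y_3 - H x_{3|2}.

innov = [2.1962, 4.2468]

step 1: x^-=[2.1508, -0.7532]  P^-=[1.2886 -0.3132; -0.3132 1.1941]  S=[1.5165 0.2499; 0.2499 1.4482]  K=[0.8213 -0.1533; -0.1333 0.7978]  nu=[0.5650, 3.2685]  x^+=[2.1136, 1.7791]  P^+=[0.2946 -0.1389; -0.1389 0.2985]
step 2: x^-=[1.9680, 1.0428]  P^-=[0.6494 -0.1910; -0.1910 0.6306]  S=[0.9027 0.0859; 0.0859 0.9071]  K=[0.6748 -0.1098; -0.0923 0.6555]  nu=[-3.1991, -4.5155]  x^+=[0.3049, -1.6218]  P^+=[0.2401 -0.1083; -0.1083 0.2435]
step 3: x^-=[0.4153, -1.3523]  P^-=[0.5915 -0.1536; -0.1536 0.5848]  S=[0.8612 0.1003; 0.1003 0.8755]  K=[0.6515 -0.0947; -0.0759 0.6364]  nu=[2.1962, 4.2468]  x^+=[1.4441, 1.1835]  P^+=[0.2305 -0.1006; -0.1006 0.2350]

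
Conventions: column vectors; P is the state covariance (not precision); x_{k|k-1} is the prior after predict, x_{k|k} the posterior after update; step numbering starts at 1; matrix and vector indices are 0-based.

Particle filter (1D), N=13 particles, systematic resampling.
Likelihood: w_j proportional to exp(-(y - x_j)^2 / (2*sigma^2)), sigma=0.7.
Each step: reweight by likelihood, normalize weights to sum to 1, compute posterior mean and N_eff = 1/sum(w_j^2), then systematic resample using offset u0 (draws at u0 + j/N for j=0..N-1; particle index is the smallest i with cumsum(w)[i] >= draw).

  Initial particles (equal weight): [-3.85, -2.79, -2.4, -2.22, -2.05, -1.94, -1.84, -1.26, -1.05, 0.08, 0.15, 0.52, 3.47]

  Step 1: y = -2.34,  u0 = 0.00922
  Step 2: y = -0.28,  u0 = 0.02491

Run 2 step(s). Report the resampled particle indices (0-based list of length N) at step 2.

resampled_idx = [3, 6, 8, 9, 10, 11, 11, 12, 12, 12, 12, 12, 12]

step 1: w=[0.0165, 0.1372, 0.1681, 0.1663, 0.1549, 0.1433, 0.1307, 0.0513, 0.0309, 0.0004, 0.0003, 0.0000, 0.0000]  mean=-2.1520  Neff=7.1317  idx=[0, 1, 2, 2, 2, 3, 3, 4, 4, 5, 5, 6, 7]
step 2: w=[0.0000, 0.0022, 0.0138, 0.0138, 0.0138, 0.0292, 0.0292, 0.0556, 0.0556, 0.0817, 0.0817, 0.1134, 0.5100]  mean=-1.6314  Neff=3.3927  idx=[3, 6, 8, 9, 10, 11, 11, 12, 12, 12, 12, 12, 12]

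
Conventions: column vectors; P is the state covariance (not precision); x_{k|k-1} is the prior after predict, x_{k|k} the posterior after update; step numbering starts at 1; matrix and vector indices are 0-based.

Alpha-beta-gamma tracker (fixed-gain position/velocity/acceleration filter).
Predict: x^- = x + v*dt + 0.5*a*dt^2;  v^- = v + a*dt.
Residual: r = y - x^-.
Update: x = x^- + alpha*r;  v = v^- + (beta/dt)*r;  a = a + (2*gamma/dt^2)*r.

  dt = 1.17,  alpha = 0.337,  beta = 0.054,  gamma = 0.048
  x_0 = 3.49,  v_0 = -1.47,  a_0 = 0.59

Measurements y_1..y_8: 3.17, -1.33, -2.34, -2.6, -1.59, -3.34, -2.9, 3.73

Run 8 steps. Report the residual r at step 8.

resid = 6.7056

step 1: x_pred=2.1739  r=0.9961  x^+=2.5096  v^+=-0.7337  a^+=0.6599
step 2: x_pred=2.1028  r=-3.4328  x^+=0.9459  v^+=-0.1201  a^+=0.4191
step 3: x_pred=1.0922  r=-3.4322  x^+=-0.0644  v^+=0.2118  a^+=0.1784
step 4: x_pred=0.3055  r=-2.9055  x^+=-0.6736  v^+=0.2865  a^+=-0.0253
step 5: x_pred=-0.3558  r=-1.2342  x^+=-0.7717  v^+=0.1998  a^+=-0.1119
step 6: x_pred=-0.6145  r=-2.7255  x^+=-1.5330  v^+=-0.0569  a^+=-0.3030
step 7: x_pred=-1.8069  r=-1.0931  x^+=-2.1753  v^+=-0.4619  a^+=-0.3797
step 8: x_pred=-2.9756  r=6.7056  x^+=-0.7158  v^+=-0.5966  a^+=0.0906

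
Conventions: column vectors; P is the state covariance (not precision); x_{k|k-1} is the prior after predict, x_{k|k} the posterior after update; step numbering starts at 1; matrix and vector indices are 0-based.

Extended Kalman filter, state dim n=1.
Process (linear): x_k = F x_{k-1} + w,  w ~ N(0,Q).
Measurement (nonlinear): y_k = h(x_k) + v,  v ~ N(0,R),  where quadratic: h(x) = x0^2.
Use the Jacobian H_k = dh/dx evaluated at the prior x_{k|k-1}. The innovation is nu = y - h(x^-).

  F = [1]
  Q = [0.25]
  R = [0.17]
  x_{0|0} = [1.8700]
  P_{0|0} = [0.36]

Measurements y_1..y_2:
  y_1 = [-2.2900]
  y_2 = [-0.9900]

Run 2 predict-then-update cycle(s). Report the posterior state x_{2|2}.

x_post = [-0.3328]

step 1: x^-=[1.8700]  P^-=[0.6100]  H_jac=[3.7400]  S=[8.7024]  K=[0.2622]  nu=[-5.7869]  x^+=[0.3529]  P^+=[0.0119]
step 2: x^-=[0.3529]  P^-=[0.2619]  H_jac=[0.7059]  S=[0.3005]  K=[0.6152]  nu=[-1.1146]  x^+=[-0.3328]  P^+=[0.1482]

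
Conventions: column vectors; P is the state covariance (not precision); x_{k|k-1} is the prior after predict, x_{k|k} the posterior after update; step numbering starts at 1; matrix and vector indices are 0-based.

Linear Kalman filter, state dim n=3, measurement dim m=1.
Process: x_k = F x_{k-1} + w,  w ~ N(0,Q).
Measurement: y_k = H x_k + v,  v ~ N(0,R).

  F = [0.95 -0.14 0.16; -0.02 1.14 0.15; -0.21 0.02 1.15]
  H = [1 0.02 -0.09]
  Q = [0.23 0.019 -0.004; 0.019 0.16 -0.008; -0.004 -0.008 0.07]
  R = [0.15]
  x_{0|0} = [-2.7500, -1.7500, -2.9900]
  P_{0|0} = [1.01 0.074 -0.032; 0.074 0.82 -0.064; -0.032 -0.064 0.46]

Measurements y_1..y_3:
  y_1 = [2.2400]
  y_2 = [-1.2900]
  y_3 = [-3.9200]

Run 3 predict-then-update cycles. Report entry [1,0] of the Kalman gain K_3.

step 1: x^-=[-2.8459, -2.3885, -2.8960]  P^-=[1.1428 -0.0545 -0.1434; -0.0545 1.2114 -0.0058; -0.1434 -0.0058 0.7351]  S=[1.3229]  K=[0.8728; -0.0225; -0.1585]  nu=[4.8730]  x^+=[1.4073, -2.4979, -3.6682]  P^+=[0.1351 -0.0285 0.0396; -0.0285 1.2107 -0.0105; 0.0396 -0.0105 0.7019]
step 2: x^-=[1.0997, -3.4260, -4.5639]  P^-=[0.4137 -0.1871 0.1370; -0.1871 1.7467 0.1321; 0.1370 0.1321 0.9853]  S=[0.5397]  K=[0.7367; -0.3040; 0.0945]  nu=[-2.7320]  x^+=[-0.9128, -2.5956, -4.8221]  P^+=[0.1208 -0.0662 0.0995; -0.0662 1.6969 0.1476; 0.0995 0.1476 0.9805]
step 3: x^-=[-1.2753, -3.6641, -5.4056]  P^-=[0.4386 -0.2648 0.2264; -0.2648 2.4403 0.4048; 0.2264 0.4048 1.3320]  S=[0.5476]  K=[0.7541; -0.4610; 0.2093]  nu=[-3.0579]  x^+=[-3.5813, -2.2542, -6.0456]  P^+=[0.1272 -0.0744 0.1400; -0.0744 2.3239 0.4576; 0.1400 0.4576 1.3080]

K[1,0] = -0.4610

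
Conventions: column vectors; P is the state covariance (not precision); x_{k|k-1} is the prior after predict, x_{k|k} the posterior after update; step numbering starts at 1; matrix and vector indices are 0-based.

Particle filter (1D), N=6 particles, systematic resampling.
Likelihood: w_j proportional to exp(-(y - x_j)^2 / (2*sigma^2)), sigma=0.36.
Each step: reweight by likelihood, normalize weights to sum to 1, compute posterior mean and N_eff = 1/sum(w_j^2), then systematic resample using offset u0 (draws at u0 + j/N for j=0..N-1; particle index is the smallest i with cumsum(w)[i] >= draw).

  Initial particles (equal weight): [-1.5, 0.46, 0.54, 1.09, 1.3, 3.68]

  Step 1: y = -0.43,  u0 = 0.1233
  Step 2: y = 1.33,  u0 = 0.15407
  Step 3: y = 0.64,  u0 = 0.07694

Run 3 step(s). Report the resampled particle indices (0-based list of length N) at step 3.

resampled_idx = [0, 1, 2, 3, 4, 5]

step 1: w=[0.1407, 0.5486, 0.3090, 0.0016, 0.0001, 0.0000]  mean=0.2101  Neff=2.4022  idx=[0, 1, 1, 1, 2, 2]
step 2: w=[0.0000, 0.1578, 0.1578, 0.1578, 0.2633, 0.2633]  mean=0.5021  Neff=4.6866  idx=[1, 3, 4, 4, 5, 5]
step 3: w=[0.1572, 0.1572, 0.1714, 0.1714, 0.1714, 0.1714]  mean=0.5148  Neff=5.9904  idx=[0, 1, 2, 3, 4, 5]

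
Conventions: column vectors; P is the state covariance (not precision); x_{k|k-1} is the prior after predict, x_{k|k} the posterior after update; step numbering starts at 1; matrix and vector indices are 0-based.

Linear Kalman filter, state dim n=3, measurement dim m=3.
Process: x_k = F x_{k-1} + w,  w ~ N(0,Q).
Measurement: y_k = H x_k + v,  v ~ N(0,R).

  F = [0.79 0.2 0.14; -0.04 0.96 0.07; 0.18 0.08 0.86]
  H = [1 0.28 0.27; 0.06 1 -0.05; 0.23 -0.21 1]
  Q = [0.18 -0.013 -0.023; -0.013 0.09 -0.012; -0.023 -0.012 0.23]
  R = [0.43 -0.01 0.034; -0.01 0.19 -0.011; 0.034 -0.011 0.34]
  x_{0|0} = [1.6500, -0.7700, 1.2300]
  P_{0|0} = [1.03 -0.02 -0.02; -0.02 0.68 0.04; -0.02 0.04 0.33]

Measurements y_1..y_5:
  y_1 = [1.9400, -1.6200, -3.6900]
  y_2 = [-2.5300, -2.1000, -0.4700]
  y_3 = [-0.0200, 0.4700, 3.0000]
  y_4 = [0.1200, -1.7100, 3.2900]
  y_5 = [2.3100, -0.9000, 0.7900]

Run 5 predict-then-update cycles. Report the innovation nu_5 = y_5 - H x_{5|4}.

innov = [2.1954, 0.1389, -0.9267]

step 1: x^-=[1.3217, -0.7191, 1.2932]  P^-=[0.8480 0.0782 0.1653; 0.0782 0.7270 0.0830; 0.1653 0.0830 0.5105]  S=[1.5178 0.3327 0.5069; 0.3327 0.9214 -0.0686; 0.5069 -0.0686 0.9611]  K=[0.6122 -0.0878 0.0287; 0.0364 0.7751 -0.0176; 0.0035 0.1135 0.5589]  nu=[0.4705, -0.9155, -5.4382]  x^+=[1.5338, -1.3158, -1.8482]  P^+=[0.2889 -0.0426 -0.0438; -0.0426 0.1511 0.0282; -0.0438 0.0282 0.2049]
step 2: x^-=[0.6898, -1.4539, -1.4186]  P^-=[0.3487 -0.0211 0.0152; -0.0211 0.2380 0.0271; 0.0152 0.0271 0.3810]  S=[0.8257 0.0574 0.2284; 0.0574 0.4249 -0.0517; 0.2284 -0.0517 0.7476]  K=[0.4244 -0.0595 -0.0002; 0.0280 0.5493 -0.0077; 0.0052 0.0825 0.5108]  nu=[-2.4297, -0.7585, 0.4847]  x^+=[-0.2963, -1.9421, -1.2462]  P^+=[0.2015 -0.0295 -0.0375; -0.0295 0.1070 0.0216; -0.0375 0.0216 0.1861]
step 3: x^-=[-0.7970, -1.9398, -1.2804]  P^-=[0.2972 -0.0178 0.0044; -0.0178 0.1952 0.0197; 0.0044 0.0197 0.3654]  S=[0.7645 0.0444 0.2012; 0.0444 0.3831 -0.0499; 0.2012 -0.0499 0.7251]  K=[0.3879 -0.0461 -0.0053; 0.0284 0.4999 -0.0085; 0.0057 0.0693 0.5027]  nu=[1.6658, 2.3936, 4.0564]  x^+=[-0.2828, -0.7304, 0.9340]  P^+=[0.1838 -0.0254 -0.0357; -0.0254 0.0973 0.0188; -0.0357 0.0188 0.1825]
step 4: x^-=[-0.2387, -0.6245, 0.6939]  P^-=[0.2873 -0.0164 0.0024; -0.0164 0.1855 0.0173; 0.0024 0.0173 0.3624]  S=[0.7530 0.0420 0.1958; 0.0420 0.3737 -0.0501; 0.1958 -0.0501 0.7212]  K=[0.3803 -0.0416 -0.0064; 0.0287 0.4869 -0.0093; 0.0056 0.0647 0.5012]  nu=[0.3462, -1.0365, 2.5199]  x^+=[-0.0800, -1.1426, 1.8917]  P^+=[0.1800 -0.0242 -0.0353; -0.0242 0.0947 0.0179; -0.0353 0.0179 0.1818]
step 5: x^-=[-0.0269, -0.9613, 1.5210]  P^-=[0.2853 -0.0160 0.0020; -0.0160 0.1829 0.0165; 0.0020 0.0165 0.3617]  S=[0.7506 0.0413 0.1947; 0.0413 0.3713 -0.0503; 0.1947 -0.0503 0.7204]  K=[0.3787 -0.0403 -0.0066; 0.0287 0.4834 -0.0096; 0.0056 0.0632 0.5008]  nu=[2.1954, 0.1389, -0.9267]  x^+=[0.8051, -0.8222, 1.0780]  P^+=[0.1792 -0.0239 -0.0352; -0.0239 0.0940 0.0176; -0.0352 0.0176 0.1816]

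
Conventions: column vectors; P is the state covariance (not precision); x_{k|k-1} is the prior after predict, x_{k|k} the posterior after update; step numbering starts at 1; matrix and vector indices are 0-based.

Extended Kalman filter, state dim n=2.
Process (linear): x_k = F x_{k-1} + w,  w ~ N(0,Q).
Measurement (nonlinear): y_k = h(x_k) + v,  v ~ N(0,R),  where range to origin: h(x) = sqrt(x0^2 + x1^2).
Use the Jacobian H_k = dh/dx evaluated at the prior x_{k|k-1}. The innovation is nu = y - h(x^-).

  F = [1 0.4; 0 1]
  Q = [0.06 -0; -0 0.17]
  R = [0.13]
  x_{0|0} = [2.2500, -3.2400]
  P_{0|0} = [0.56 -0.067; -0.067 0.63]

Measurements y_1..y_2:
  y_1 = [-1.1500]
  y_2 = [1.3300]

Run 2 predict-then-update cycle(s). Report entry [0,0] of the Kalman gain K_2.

step 1: x^-=[0.9540, -3.2400]  P^-=[0.6672 0.1850; 0.1850 0.8000]  H_jac=[0.2825 -0.9593]  S=[0.8192]  K=[0.0134; -0.8731]  nu=[-4.5275]  x^+=[0.8933, 0.7128]  P^+=[0.6671 0.1946; 0.1946 0.1756]
step 2: x^-=[1.1784, 0.7128]  P^-=[0.9108 0.2648; 0.2648 0.3456]  H_jac=[0.8556 0.5176]  S=[1.1240]  K=[0.8153; 0.3608]  nu=[-0.0472]  x^+=[1.1399, 0.6958]  P^+=[0.1637 -0.0658; -0.0658 0.1993]

K[0,0] = 0.8153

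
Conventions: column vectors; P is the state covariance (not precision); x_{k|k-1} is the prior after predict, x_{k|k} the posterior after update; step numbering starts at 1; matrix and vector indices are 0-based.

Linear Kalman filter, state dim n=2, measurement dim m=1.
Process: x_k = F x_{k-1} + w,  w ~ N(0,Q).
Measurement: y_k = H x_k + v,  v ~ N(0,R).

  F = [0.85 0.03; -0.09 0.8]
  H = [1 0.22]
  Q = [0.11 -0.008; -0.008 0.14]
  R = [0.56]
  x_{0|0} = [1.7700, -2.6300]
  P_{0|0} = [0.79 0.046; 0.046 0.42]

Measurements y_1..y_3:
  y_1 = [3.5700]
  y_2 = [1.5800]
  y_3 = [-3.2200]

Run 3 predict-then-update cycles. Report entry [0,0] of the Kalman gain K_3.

K[0,0] = 0.3071

step 1: x^-=[1.4256, -2.2633]  P^-=[0.6835 -0.0272; -0.0272 0.4086]  S=[1.2513]  K=[0.5414; 0.0501]  nu=[2.6423]  x^+=[2.8563, -2.1309]  P^+=[0.3167 -0.0611; -0.0611 0.4054]
step 2: x^-=[2.3639, -1.9618]  P^-=[0.3360 -0.0639; -0.0639 0.4108]  S=[0.8878]  K=[0.3627; 0.0298]  nu=[-0.3523]  x^+=[2.2361, -1.9723]  P^+=[0.2193 -0.0735; -0.0735 0.4101]
step 3: x^-=[1.8415, -1.7791]  P^-=[0.2650 -0.0647; -0.0647 0.4148]  S=[0.8166]  K=[0.3071; 0.0325]  nu=[-4.6701]  x^+=[0.4073, -1.9309]  P^+=[0.1880 -0.0729; -0.0729 0.4139]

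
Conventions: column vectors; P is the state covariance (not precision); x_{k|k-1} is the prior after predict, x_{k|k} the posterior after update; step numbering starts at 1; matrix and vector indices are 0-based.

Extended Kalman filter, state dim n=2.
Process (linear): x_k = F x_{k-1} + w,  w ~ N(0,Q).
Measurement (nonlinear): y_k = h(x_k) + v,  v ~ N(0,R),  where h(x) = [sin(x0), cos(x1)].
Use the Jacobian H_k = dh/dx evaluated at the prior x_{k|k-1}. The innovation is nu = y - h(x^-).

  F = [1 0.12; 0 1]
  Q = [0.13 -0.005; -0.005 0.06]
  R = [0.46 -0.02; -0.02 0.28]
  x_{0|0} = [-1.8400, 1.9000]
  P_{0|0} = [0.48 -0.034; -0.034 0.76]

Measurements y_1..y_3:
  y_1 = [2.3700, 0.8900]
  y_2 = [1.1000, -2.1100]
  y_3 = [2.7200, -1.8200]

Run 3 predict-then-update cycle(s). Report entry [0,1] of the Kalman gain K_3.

step 1: x^-=[-1.6120, 1.9000]  P^-=[0.6128 0.0522; 0.0522 0.8200]  H_jac=[-0.0412 0.0000; 0.0000 -0.9463]  S=[0.4610 -0.0180; -0.0180 1.0143]  K=[-0.0567 -0.0497; -0.0345 -0.7656]  nu=[3.3692, 1.2133]  x^+=[-1.8633, 0.8548]  P^+=[0.6089 0.0135; 0.0135 0.2258]
step 2: x^-=[-1.7607, 0.8548]  P^-=[0.7454 0.0356; 0.0356 0.2858]  H_jac=[-0.1888 0.0000; 0.0000 -0.7545]  S=[0.4866 -0.0149; -0.0149 0.4427]  K=[-0.2914 -0.0705; -0.0288 -0.4881]  nu=[2.0820, -2.7663]  x^+=[-2.1723, 2.1451]  P^+=[0.7025 0.0184; 0.0184 0.1804]
step 3: x^-=[-1.9149, 2.1451]  P^-=[0.8395 0.0351; 0.0351 0.2404]  H_jac=[-0.3373 0.0000; 0.0000 -0.8396]  S=[0.5555 -0.0101; -0.0101 0.4494]  K=[-0.5112 -0.0770; -0.0295 -0.4497]  nu=[3.6614, -1.2768]  x^+=[-3.6881, 2.6114]  P^+=[0.6925 0.0135; 0.0135 0.1493]

K[0,1] = -0.0770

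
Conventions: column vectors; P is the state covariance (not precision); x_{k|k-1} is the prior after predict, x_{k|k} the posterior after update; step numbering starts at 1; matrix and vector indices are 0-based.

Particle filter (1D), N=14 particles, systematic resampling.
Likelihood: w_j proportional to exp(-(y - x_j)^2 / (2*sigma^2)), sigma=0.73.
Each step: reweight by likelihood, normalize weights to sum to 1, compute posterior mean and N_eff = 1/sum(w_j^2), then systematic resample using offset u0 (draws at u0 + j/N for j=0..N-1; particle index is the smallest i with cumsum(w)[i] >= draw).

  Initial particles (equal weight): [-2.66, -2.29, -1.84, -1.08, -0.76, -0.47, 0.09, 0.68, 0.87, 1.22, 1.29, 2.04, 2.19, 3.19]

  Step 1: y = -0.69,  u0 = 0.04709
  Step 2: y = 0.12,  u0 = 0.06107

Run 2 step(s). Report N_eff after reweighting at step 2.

step 1: w=[0.0064, 0.0220, 0.0701, 0.2103, 0.2415, 0.2318, 0.1371, 0.0417, 0.0247, 0.0079, 0.0061, 0.0002, 0.0001, 0.0000]  mean=-0.6355  Neff=5.4648  idx=[2, 3, 3, 3, 4, 4, 4, 4, 5, 5, 5, 6, 6, 8]
step 2: w=[0.0036, 0.0346, 0.0346, 0.0346, 0.0646, 0.0646, 0.0646, 0.0646, 0.0963, 0.0963, 0.0963, 0.1334, 0.1334, 0.0788]  mean=-0.3582  Neff=11.1263  idx=[2, 4, 5, 6, 7, 8, 9, 10, 10, 11, 11, 12, 12, 13]

N_eff = 11.1263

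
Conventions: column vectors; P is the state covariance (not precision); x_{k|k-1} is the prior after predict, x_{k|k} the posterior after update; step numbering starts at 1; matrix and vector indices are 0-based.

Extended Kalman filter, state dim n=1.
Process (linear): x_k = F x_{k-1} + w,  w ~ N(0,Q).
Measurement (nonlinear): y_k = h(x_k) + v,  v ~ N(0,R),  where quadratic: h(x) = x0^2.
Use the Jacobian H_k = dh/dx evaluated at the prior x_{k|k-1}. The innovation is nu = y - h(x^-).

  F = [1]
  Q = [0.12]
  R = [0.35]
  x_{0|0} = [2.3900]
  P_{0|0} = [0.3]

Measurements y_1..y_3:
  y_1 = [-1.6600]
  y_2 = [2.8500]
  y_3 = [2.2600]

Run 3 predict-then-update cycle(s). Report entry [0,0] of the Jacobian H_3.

H_jac[0,0] = 3.0597

step 1: x^-=[2.3900]  P^-=[0.4200]  H_jac=[4.7800]  S=[9.9463]  K=[0.2018]  nu=[-7.3721]  x^+=[0.9020]  P^+=[0.0148]
step 2: x^-=[0.9020]  P^-=[0.1348]  H_jac=[1.8040]  S=[0.7886]  K=[0.3083]  nu=[2.0364]  x^+=[1.5298]  P^+=[0.0598]
step 3: x^-=[1.5298]  P^-=[0.1798]  H_jac=[3.0597]  S=[2.0334]  K=[0.2706]  nu=[-0.0804]  x^+=[1.5081]  P^+=[0.0310]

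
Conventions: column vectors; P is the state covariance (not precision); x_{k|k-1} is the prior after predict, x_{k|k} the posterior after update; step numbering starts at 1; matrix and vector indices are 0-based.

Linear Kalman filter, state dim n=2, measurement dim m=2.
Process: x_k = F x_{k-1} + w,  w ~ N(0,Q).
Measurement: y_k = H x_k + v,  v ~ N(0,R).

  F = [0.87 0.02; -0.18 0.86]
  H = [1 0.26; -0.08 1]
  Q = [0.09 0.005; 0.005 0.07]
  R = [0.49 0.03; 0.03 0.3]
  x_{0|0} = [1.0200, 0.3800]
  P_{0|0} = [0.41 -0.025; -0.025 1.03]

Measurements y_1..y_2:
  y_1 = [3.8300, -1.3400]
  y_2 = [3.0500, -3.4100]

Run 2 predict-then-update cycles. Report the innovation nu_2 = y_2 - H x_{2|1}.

innov = [1.2728, -2.1752]

step 1: x^-=[0.8950, 0.1432]  P^-=[0.3999 -0.0601; -0.0601 0.8528]  S=[0.9163 0.1609; 0.1609 1.1650]  K=[0.4440 -0.1404; 0.0483 0.7295]  nu=[2.8978, -1.4116]  x^+=[2.3798, -0.7466]  P^+=[0.2163 -0.0115; -0.0115 0.2194]
step 2: x^-=[2.0555, -1.0704]  P^-=[0.2534 -0.0337; -0.0337 0.2428]  S=[0.7423 0.0399; 0.0399 0.5498]  K=[0.3362 -0.1225; 0.0158 0.4454]  nu=[1.2728, -2.1752]  x^+=[2.7498, -2.0191]  P^+=[0.1646 -0.0135; -0.0135 0.1330]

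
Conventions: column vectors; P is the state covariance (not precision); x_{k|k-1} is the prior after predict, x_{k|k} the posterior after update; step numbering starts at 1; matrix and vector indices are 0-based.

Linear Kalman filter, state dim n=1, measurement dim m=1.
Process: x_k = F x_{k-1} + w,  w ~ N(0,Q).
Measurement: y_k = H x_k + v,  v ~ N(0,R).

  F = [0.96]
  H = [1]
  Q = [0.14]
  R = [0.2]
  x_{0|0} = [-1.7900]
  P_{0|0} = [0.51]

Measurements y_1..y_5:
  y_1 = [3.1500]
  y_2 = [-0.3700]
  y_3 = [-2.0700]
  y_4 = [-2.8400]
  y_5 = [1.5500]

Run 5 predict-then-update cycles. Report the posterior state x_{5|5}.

step 1: x^-=[-1.7184]  P^-=[0.6100]  S=[0.8100]  K=[0.7531]  nu=[4.8684]  x^+=[1.9479]  P^+=[0.1506]
step 2: x^-=[1.8700]  P^-=[0.2788]  S=[0.4788]  K=[0.5823]  nu=[-2.2400]  x^+=[0.5657]  P^+=[0.1165]
step 3: x^-=[0.5430]  P^-=[0.2473]  S=[0.4473]  K=[0.5529]  nu=[-2.6130]  x^+=[-0.9017]  P^+=[0.1106]
step 4: x^-=[-0.8656]  P^-=[0.2419]  S=[0.4419]  K=[0.5474]  nu=[-1.9744]  x^+=[-1.9464]  P^+=[0.1095]
step 5: x^-=[-1.8686]  P^-=[0.2409]  S=[0.4409]  K=[0.5464]  nu=[3.4186]  x^+=[-0.0007]  P^+=[0.1093]

x_post = [-0.0007]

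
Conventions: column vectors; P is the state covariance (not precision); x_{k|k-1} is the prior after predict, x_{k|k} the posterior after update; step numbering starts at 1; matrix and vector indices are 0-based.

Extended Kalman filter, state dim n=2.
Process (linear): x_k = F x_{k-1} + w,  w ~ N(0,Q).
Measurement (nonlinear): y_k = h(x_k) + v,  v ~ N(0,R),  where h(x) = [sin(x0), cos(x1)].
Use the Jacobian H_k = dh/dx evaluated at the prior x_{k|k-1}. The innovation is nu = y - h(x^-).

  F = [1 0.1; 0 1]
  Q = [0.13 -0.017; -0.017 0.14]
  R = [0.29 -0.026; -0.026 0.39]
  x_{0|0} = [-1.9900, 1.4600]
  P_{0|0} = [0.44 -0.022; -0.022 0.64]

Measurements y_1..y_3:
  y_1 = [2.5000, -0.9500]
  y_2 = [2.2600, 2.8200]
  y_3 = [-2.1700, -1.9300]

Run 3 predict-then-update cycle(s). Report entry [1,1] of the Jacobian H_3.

H_jac[1,1] = -0.2961

step 1: x^-=[-1.8440, 1.4600]  P^-=[0.5720 0.0250; 0.0250 0.7800]  H_jac=[-0.2698 0.0000; 0.0000 -0.9939]  S=[0.3316 -0.0193; -0.0193 1.1605]  K=[-0.4671 -0.0292; -0.0593 -0.6690]  nu=[3.4629, -1.0606]  x^+=[-3.4305, 1.9643]  P^+=[0.4992 -0.0008; -0.0008 0.2610]
step 2: x^-=[-3.2340, 1.9643]  P^-=[0.6316 0.0083; 0.0083 0.4010]  H_jac=[-0.9957 0.0000; 0.0000 -0.9236]  S=[0.9163 -0.0183; -0.0183 0.7320]  K=[-0.6870 -0.0277; -0.0192 -0.5064]  nu=[2.1677, 3.2034]  x^+=[-4.8120, 0.3006]  P^+=[0.1994 -0.0076; -0.0076 0.2133]
step 3: x^-=[-4.7819, 0.3006]  P^-=[0.3300 -0.0033; -0.0033 0.3533]  H_jac=[0.0695 0.0000; 0.0000 -0.2961]  S=[0.2916 -0.0259; -0.0259 0.4210]  K=[0.0793 0.0072; -0.0230 -0.2499]  nu=[-3.1676, -2.8852]  x^+=[-5.0539, 1.0944]  P^+=[0.3281 -0.0025; -0.0025 0.3271]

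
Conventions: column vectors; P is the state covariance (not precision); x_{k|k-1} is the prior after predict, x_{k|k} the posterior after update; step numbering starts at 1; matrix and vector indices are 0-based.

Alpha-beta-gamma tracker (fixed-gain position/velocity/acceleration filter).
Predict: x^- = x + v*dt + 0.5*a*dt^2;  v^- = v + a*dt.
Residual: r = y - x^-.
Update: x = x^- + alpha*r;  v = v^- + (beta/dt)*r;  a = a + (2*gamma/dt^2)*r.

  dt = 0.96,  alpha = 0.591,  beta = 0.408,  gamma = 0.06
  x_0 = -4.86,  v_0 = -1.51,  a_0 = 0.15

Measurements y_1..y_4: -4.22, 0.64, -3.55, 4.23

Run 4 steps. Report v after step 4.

step 1: x_pred=-6.2405  r=2.0205  x^+=-5.0464  v^+=-0.5073  a^+=0.4131
step 2: x_pred=-5.3430  r=5.9830  x^+=-1.8071  v^+=2.4321  a^+=1.1921
step 3: x_pred=1.0770  r=-4.6270  x^+=-1.6575  v^+=1.6100  a^+=0.5896
step 4: x_pred=0.1598  r=4.0702  x^+=2.5653  v^+=3.9059  a^+=1.1196

v_post = 3.9059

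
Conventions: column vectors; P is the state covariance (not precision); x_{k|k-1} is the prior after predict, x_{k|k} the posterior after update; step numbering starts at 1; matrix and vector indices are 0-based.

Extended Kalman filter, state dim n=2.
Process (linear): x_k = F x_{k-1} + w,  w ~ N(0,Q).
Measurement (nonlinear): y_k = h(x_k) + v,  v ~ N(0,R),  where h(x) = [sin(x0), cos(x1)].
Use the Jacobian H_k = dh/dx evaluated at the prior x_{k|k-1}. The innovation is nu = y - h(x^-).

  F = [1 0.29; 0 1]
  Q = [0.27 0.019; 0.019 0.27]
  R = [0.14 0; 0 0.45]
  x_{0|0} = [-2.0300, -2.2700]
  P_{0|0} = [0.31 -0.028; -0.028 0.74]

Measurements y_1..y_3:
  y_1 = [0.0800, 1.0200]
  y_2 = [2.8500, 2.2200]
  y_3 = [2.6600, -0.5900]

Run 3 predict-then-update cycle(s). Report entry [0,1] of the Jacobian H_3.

H_jac[0,1] = 0.0000

step 1: x^-=[-2.6883, -2.2700]  P^-=[0.6260 0.2056; 0.2056 1.0100]  H_jac=[-0.8990 0.0000; 0.0000 0.7654]  S=[0.6459 -0.1415; -0.1415 1.0416]  K=[-0.8639 0.0337; -0.1274 0.7248]  nu=[0.5179, 1.6636]  x^+=[-3.0796, -1.1302]  P^+=[0.1345 0.0198; 0.0198 0.4262]
step 2: x^-=[-3.4073, -1.1302]  P^-=[0.4519 0.1624; 0.1624 0.6962]  H_jac=[-0.9649 0.0000; 0.0000 0.9045]  S=[0.5607 -0.1418; -0.1418 1.0195]  K=[-0.7682 0.0373; -0.1279 0.5998]  nu=[2.5874, 1.7935]  x^+=[-5.3280, -0.3852]  P^+=[0.1115 0.0186; 0.0186 0.2984]
step 3: x^-=[-5.4397, -0.3852]  P^-=[0.4173 0.1241; 0.1241 0.5684]  H_jac=[0.6649 0.0000; 0.0000 0.3758]  S=[0.3245 0.0310; 0.0310 0.5303]  K=[0.8515 0.0382; 0.2170 0.3901]  nu=[1.9131, -1.5167]  x^+=[-3.8687, -0.5618]  P^+=[0.1793 0.0457; 0.0457 0.4672]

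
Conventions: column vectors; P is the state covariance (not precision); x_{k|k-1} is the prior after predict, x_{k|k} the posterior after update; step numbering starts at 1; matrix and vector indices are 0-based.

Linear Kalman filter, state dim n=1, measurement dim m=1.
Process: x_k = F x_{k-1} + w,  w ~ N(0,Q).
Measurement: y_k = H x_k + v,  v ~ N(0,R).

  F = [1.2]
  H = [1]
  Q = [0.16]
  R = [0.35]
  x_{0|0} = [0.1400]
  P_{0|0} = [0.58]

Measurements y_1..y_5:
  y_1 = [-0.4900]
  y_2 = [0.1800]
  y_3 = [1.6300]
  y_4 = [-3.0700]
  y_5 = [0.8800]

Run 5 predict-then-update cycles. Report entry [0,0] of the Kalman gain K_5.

step 1: x^-=[0.1680]  P^-=[0.9952]  S=[1.3452]  K=[0.7398]  nu=[-0.6580]  x^+=[-0.3188]  P^+=[0.2589]
step 2: x^-=[-0.3826]  P^-=[0.5329]  S=[0.8829]  K=[0.6036]  nu=[0.5626]  x^+=[-0.0430]  P^+=[0.2112]
step 3: x^-=[-0.0516]  P^-=[0.4642]  S=[0.8142]  K=[0.5701]  nu=[1.6816]  x^+=[0.9071]  P^+=[0.1995]
step 4: x^-=[1.0885]  P^-=[0.4473]  S=[0.7973]  K=[0.5610]  nu=[-4.1585]  x^+=[-1.2446]  P^+=[0.1964]
step 5: x^-=[-1.4935]  P^-=[0.4428]  S=[0.7928]  K=[0.5585]  nu=[2.3735]  x^+=[-0.1679]  P^+=[0.1955]

K[0,0] = 0.5585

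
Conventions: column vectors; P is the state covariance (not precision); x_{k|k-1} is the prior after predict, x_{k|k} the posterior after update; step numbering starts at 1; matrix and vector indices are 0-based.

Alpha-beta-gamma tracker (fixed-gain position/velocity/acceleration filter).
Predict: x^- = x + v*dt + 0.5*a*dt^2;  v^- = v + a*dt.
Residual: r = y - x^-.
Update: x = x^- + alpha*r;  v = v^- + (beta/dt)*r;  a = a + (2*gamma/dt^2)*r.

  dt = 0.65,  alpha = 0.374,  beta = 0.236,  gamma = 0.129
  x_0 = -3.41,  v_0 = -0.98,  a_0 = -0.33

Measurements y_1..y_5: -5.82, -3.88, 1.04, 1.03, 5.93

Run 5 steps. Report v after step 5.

v_post = 10.1890

step 1: x_pred=-4.1167  r=-1.7033  x^+=-4.7537  v^+=-1.8129  a^+=-1.3701
step 2: x_pred=-6.2216  r=2.3416  x^+=-5.3458  v^+=-1.8533  a^+=0.0598
step 3: x_pred=-6.5379  r=7.5779  x^+=-3.7037  v^+=0.9369  a^+=4.6872
step 4: x_pred=-2.1046  r=3.1346  x^+=-0.9323  v^+=5.1217  a^+=6.6013
step 5: x_pred=3.7914  r=2.1386  x^+=4.5912  v^+=10.1890  a^+=7.9073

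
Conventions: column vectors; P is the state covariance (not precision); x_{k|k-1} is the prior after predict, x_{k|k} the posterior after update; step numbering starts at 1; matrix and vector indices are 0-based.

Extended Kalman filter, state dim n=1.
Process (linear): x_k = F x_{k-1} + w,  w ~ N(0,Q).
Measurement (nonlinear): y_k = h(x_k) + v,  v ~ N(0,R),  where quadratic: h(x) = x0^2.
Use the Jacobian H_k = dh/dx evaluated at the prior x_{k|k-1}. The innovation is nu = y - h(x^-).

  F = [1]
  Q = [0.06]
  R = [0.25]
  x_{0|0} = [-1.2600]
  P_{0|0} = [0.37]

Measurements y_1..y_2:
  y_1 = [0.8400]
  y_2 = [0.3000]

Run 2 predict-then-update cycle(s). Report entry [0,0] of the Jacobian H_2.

H_jac[0,0] = -1.9764

step 1: x^-=[-1.2600]  P^-=[0.4300]  H_jac=[-2.5200]  S=[2.9807]  K=[-0.3635]  nu=[-0.7476]  x^+=[-0.9882]  P^+=[0.0361]
step 2: x^-=[-0.9882]  P^-=[0.0961]  H_jac=[-1.9764]  S=[0.6253]  K=[-0.3037]  nu=[-0.6766]  x^+=[-0.7828]  P^+=[0.0384]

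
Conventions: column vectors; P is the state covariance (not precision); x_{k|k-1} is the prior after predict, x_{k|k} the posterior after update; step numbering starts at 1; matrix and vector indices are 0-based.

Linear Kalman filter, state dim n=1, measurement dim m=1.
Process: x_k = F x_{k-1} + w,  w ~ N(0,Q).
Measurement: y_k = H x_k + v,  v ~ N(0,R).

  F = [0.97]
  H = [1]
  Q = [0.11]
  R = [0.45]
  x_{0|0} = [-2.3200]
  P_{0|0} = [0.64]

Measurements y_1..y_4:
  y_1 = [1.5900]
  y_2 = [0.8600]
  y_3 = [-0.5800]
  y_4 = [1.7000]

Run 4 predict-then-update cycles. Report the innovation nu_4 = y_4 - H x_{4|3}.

step 1: x^-=[-2.2504]  P^-=[0.7122]  S=[1.1622]  K=[0.6128]  nu=[3.8404]  x^+=[0.1030]  P^+=[0.2758]
step 2: x^-=[0.0999]  P^-=[0.3695]  S=[0.8195]  K=[0.4509]  nu=[0.7601]  x^+=[0.4426]  P^+=[0.2029]
step 3: x^-=[0.4293]  P^-=[0.3009]  S=[0.7509]  K=[0.4007]  nu=[-1.0093]  x^+=[0.0249]  P^+=[0.1803]
step 4: x^-=[0.0241]  P^-=[0.2797]  S=[0.7297]  K=[0.3833]  nu=[1.6759]  x^+=[0.6664]  P^+=[0.1725]

innov = [1.6759]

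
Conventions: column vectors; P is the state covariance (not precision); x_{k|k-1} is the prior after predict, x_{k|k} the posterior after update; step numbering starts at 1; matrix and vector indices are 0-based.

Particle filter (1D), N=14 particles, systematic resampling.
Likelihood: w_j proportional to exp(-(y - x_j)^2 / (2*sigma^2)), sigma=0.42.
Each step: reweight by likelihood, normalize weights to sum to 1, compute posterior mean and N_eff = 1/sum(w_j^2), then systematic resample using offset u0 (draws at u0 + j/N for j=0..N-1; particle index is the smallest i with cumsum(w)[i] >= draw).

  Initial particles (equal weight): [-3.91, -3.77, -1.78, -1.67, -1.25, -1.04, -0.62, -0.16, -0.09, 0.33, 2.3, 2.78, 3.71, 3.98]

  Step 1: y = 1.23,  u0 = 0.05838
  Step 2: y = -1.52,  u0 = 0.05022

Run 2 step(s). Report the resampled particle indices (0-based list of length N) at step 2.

step 1: w=[0.0000, 0.0000, 0.0000, 0.0000, 0.0000, 0.0000, 0.0004, 0.0275, 0.0471, 0.6617, 0.2561, 0.0072, 0.0000, 0.0000]  mean=0.8186  Neff=1.9746  idx=[8, 9, 9, 9, 9, 9, 9, 9, 9, 9, 10, 10, 10, 10]
step 2: w=[0.8465, 0.0171, 0.0171, 0.0171, 0.0171, 0.0171, 0.0171, 0.0171, 0.0171, 0.0171, 0.0000, 0.0000, 0.0000, 0.0000]  mean=-0.0255  Neff=1.3904  idx=[0, 0, 0, 0, 0, 0, 0, 0, 0, 0, 0, 0, 4, 8]

resampled_idx = [0, 0, 0, 0, 0, 0, 0, 0, 0, 0, 0, 0, 4, 8]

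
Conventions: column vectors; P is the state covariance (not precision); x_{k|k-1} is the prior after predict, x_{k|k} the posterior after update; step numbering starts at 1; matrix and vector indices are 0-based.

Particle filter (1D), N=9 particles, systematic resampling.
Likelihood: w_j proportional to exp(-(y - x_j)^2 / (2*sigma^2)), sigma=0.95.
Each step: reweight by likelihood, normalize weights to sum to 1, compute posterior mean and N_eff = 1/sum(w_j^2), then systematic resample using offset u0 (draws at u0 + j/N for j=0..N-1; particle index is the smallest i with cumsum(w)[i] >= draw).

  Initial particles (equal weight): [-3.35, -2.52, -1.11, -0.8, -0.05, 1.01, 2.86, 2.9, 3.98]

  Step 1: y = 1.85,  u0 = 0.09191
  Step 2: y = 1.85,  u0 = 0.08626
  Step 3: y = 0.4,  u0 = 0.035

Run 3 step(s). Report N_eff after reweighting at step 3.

N_eff = 3.5067

step 1: w=[0.0000, 0.0000, 0.0038, 0.0101, 0.0666, 0.3329, 0.2796, 0.2672, 0.0398]  mean=2.0536  Neff=3.7523  idx=[5, 5, 5, 6, 6, 6, 7, 7, 8]
step 2: w=[0.1380, 0.1380, 0.1380, 0.1160, 0.1160, 0.1160, 0.1108, 0.1108, 0.0165]  mean=2.1213  Neff=8.1766  idx=[0, 1, 2, 3, 4, 4, 5, 6, 7]
step 3: w=[0.3078, 0.3078, 0.3078, 0.0132, 0.0132, 0.0132, 0.0132, 0.0119, 0.0119]  mean=1.1528  Neff=3.5067  idx=[0, 0, 0, 1, 1, 1, 2, 2, 3]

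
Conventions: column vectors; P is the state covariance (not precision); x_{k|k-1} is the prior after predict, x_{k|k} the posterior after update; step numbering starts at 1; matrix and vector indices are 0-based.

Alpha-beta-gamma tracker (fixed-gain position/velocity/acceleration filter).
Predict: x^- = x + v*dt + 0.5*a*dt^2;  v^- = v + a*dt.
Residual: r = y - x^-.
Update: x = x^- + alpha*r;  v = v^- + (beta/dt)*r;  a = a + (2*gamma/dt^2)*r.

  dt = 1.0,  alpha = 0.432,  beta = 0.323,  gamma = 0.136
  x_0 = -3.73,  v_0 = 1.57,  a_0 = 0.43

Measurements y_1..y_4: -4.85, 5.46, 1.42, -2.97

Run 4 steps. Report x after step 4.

x_post = 3.0747

step 1: x_pred=-1.9450  r=-2.9050  x^+=-3.2000  v^+=1.0617  a^+=-0.3602
step 2: x_pred=-2.3184  r=7.7784  x^+=1.0419  v^+=3.2139  a^+=1.7556
step 3: x_pred=5.1336  r=-3.7136  x^+=3.5293  v^+=3.7700  a^+=0.7455
step 4: x_pred=7.6720  r=-10.6420  x^+=3.0747  v^+=1.0781  a^+=-2.1492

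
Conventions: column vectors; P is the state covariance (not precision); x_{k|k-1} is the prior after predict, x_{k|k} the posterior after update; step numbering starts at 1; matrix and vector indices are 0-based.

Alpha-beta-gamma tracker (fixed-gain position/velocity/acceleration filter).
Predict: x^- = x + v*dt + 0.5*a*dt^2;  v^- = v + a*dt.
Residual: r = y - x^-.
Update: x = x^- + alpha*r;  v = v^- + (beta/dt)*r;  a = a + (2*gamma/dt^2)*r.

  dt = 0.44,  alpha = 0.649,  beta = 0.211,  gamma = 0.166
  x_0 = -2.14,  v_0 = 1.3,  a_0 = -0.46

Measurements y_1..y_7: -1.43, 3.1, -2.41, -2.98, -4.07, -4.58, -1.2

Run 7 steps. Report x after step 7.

x_post = -4.4356

step 1: x_pred=-1.6125  r=0.1825  x^+=-1.4941  v^+=1.1851  a^+=-0.1470
step 2: x_pred=-0.9868  r=4.0868  x^+=1.6655  v^+=3.0803  a^+=6.8614
step 3: x_pred=3.6850  r=-6.0950  x^+=-0.2706  v^+=3.1765  a^+=-3.5908
step 4: x_pred=0.7794  r=-3.7594  x^+=-1.6604  v^+=-0.2063  a^+=-10.0377
step 5: x_pred=-2.7229  r=-1.3471  x^+=-3.5972  v^+=-5.2689  a^+=-12.3479
step 6: x_pred=-7.1107  r=2.5307  x^+=-5.4683  v^+=-9.4884  a^+=-8.0080
step 7: x_pred=-10.4183  r=9.2183  x^+=-4.4356  v^+=-8.5913  a^+=7.8003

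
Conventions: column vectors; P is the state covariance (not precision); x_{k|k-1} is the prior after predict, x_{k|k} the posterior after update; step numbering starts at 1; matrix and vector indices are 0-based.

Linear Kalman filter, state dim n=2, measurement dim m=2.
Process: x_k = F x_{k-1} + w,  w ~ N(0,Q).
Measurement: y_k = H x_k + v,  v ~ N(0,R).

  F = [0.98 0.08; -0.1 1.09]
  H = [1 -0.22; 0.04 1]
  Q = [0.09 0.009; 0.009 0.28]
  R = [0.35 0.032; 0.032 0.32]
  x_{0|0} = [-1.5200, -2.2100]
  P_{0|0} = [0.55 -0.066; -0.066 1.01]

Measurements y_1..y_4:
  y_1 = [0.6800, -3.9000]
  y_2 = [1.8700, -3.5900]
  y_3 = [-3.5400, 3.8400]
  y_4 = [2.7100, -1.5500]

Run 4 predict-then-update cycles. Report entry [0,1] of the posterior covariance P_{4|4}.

P_post[0,1] = 0.0318

step 1: x^-=[-1.6664, -2.2569]  P^-=[0.6143 -0.0268; -0.0268 1.4999]  S=[1.0487 -0.3000; -0.3000 1.8187]  K=[0.6203 0.1011; -0.1097 0.8060]  nu=[1.8499, -1.5764]  x^+=[-0.6782, -3.7304]  P^+=[0.2298 0.0430; 0.0430 0.2527]
step 2: x^-=[-0.9631, -3.9983]  P^-=[0.3191 0.0541; 0.0541 0.5732]  S=[0.6730 -0.0277; -0.0277 0.8980]  K=[0.4601 0.0887; -0.0807 0.6382]  nu=[1.9535, 0.4468]  x^+=[-0.0248, -3.8708]  P^+=[0.1718 0.0362; 0.0362 0.2002]
step 3: x^-=[-0.3339, -4.2167]  P^-=[0.2620 0.0480; 0.0480 0.5117]  S=[0.6156 -0.0225; -0.0225 0.8359]  K=[0.4114 0.0810; -0.0825 0.6122]  nu=[-4.1337, 8.0700]  x^+=[-1.3803, 1.0645]  P^+=[0.1538 0.0329; 0.0329 0.1919]
step 4: x^-=[-1.2676, 1.2984]  P^-=[0.2441 0.0456; 0.0456 0.5024]  S=[0.5984 -0.0236; -0.0236 0.8264]  K=[0.3943 0.0782; -0.0846 0.6077]  nu=[4.2632, -2.7977]  x^+=[0.1945, -0.7624]  P^+=[0.1475 0.0318; 0.0318 0.1905]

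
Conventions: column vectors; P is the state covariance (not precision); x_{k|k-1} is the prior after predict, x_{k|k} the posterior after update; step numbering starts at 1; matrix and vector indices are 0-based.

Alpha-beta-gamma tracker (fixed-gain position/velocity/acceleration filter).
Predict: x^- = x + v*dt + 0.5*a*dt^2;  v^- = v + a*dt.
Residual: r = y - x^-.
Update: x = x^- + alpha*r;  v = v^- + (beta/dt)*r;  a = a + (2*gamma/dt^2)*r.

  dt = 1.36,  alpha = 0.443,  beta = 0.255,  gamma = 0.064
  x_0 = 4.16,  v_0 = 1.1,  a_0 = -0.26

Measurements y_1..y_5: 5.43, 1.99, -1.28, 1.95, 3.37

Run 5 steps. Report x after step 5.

step 1: x_pred=5.4156  r=0.0144  x^+=5.4220  v^+=0.7491  a^+=-0.2590
step 2: x_pred=6.2012  r=-4.2112  x^+=4.3356  v^+=-0.3927  a^+=-0.5504
step 3: x_pred=3.2925  r=-4.5725  x^+=1.2669  v^+=-1.9987  a^+=-0.8669
step 4: x_pred=-2.2530  r=4.2030  x^+=-0.3911  v^+=-2.3895  a^+=-0.5760
step 5: x_pred=-4.1735  r=7.5435  x^+=-0.8318  v^+=-1.7585  a^+=-0.0540

x_post = -0.8318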